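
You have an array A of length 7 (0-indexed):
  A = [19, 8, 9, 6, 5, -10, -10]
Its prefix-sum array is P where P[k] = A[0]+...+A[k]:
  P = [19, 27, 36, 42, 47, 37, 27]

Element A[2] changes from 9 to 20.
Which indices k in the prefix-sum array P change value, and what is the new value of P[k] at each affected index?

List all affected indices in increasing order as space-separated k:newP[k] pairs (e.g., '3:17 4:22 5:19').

Answer: 2:47 3:53 4:58 5:48 6:38

Derivation:
P[k] = A[0] + ... + A[k]
P[k] includes A[2] iff k >= 2
Affected indices: 2, 3, ..., 6; delta = 11
  P[2]: 36 + 11 = 47
  P[3]: 42 + 11 = 53
  P[4]: 47 + 11 = 58
  P[5]: 37 + 11 = 48
  P[6]: 27 + 11 = 38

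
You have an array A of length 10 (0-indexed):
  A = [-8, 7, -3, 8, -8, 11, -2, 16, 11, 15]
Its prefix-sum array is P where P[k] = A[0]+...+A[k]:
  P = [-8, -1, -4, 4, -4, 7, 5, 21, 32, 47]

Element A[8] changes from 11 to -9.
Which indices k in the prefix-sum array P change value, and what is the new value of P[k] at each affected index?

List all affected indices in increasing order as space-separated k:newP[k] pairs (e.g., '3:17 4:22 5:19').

P[k] = A[0] + ... + A[k]
P[k] includes A[8] iff k >= 8
Affected indices: 8, 9, ..., 9; delta = -20
  P[8]: 32 + -20 = 12
  P[9]: 47 + -20 = 27

Answer: 8:12 9:27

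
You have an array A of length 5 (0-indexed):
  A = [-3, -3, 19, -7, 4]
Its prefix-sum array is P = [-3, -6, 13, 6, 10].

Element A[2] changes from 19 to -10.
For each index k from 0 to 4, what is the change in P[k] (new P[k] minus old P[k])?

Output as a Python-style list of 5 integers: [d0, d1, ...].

Element change: A[2] 19 -> -10, delta = -29
For k < 2: P[k] unchanged, delta_P[k] = 0
For k >= 2: P[k] shifts by exactly -29
Delta array: [0, 0, -29, -29, -29]

Answer: [0, 0, -29, -29, -29]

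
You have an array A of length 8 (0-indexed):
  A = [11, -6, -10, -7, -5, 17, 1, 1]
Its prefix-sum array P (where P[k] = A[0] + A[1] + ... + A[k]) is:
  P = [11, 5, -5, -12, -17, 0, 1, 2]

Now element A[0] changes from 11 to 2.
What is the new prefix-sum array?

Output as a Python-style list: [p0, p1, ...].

Answer: [2, -4, -14, -21, -26, -9, -8, -7]

Derivation:
Change: A[0] 11 -> 2, delta = -9
P[k] for k < 0: unchanged (A[0] not included)
P[k] for k >= 0: shift by delta = -9
  P[0] = 11 + -9 = 2
  P[1] = 5 + -9 = -4
  P[2] = -5 + -9 = -14
  P[3] = -12 + -9 = -21
  P[4] = -17 + -9 = -26
  P[5] = 0 + -9 = -9
  P[6] = 1 + -9 = -8
  P[7] = 2 + -9 = -7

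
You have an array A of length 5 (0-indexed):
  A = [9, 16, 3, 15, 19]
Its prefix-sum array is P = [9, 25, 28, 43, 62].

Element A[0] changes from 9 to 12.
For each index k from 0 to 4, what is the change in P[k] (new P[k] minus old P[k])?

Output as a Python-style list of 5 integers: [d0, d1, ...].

Answer: [3, 3, 3, 3, 3]

Derivation:
Element change: A[0] 9 -> 12, delta = 3
For k < 0: P[k] unchanged, delta_P[k] = 0
For k >= 0: P[k] shifts by exactly 3
Delta array: [3, 3, 3, 3, 3]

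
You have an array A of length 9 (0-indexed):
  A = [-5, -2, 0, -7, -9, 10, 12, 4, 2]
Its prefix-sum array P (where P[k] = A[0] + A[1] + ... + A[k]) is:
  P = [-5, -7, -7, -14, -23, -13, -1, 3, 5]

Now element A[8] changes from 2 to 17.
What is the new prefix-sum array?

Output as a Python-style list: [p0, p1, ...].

Answer: [-5, -7, -7, -14, -23, -13, -1, 3, 20]

Derivation:
Change: A[8] 2 -> 17, delta = 15
P[k] for k < 8: unchanged (A[8] not included)
P[k] for k >= 8: shift by delta = 15
  P[0] = -5 + 0 = -5
  P[1] = -7 + 0 = -7
  P[2] = -7 + 0 = -7
  P[3] = -14 + 0 = -14
  P[4] = -23 + 0 = -23
  P[5] = -13 + 0 = -13
  P[6] = -1 + 0 = -1
  P[7] = 3 + 0 = 3
  P[8] = 5 + 15 = 20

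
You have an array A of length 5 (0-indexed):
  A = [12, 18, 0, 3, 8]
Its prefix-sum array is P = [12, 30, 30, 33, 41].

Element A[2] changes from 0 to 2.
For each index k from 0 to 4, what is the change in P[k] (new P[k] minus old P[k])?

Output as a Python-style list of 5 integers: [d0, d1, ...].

Element change: A[2] 0 -> 2, delta = 2
For k < 2: P[k] unchanged, delta_P[k] = 0
For k >= 2: P[k] shifts by exactly 2
Delta array: [0, 0, 2, 2, 2]

Answer: [0, 0, 2, 2, 2]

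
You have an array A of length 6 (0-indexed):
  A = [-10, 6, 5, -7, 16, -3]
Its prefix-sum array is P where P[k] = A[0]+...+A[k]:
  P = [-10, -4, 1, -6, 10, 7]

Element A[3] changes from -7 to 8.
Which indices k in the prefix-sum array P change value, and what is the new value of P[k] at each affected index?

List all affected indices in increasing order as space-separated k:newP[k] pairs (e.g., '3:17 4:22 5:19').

P[k] = A[0] + ... + A[k]
P[k] includes A[3] iff k >= 3
Affected indices: 3, 4, ..., 5; delta = 15
  P[3]: -6 + 15 = 9
  P[4]: 10 + 15 = 25
  P[5]: 7 + 15 = 22

Answer: 3:9 4:25 5:22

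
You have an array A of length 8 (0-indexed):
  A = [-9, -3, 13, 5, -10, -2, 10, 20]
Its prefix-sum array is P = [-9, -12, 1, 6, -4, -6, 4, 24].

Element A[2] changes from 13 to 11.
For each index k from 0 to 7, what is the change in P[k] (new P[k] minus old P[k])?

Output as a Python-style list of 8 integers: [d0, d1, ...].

Answer: [0, 0, -2, -2, -2, -2, -2, -2]

Derivation:
Element change: A[2] 13 -> 11, delta = -2
For k < 2: P[k] unchanged, delta_P[k] = 0
For k >= 2: P[k] shifts by exactly -2
Delta array: [0, 0, -2, -2, -2, -2, -2, -2]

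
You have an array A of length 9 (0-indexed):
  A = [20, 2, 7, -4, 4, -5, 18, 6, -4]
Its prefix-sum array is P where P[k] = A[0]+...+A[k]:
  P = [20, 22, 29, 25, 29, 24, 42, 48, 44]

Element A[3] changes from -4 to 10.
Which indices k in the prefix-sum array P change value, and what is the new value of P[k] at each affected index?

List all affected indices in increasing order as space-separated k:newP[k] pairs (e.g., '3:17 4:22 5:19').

P[k] = A[0] + ... + A[k]
P[k] includes A[3] iff k >= 3
Affected indices: 3, 4, ..., 8; delta = 14
  P[3]: 25 + 14 = 39
  P[4]: 29 + 14 = 43
  P[5]: 24 + 14 = 38
  P[6]: 42 + 14 = 56
  P[7]: 48 + 14 = 62
  P[8]: 44 + 14 = 58

Answer: 3:39 4:43 5:38 6:56 7:62 8:58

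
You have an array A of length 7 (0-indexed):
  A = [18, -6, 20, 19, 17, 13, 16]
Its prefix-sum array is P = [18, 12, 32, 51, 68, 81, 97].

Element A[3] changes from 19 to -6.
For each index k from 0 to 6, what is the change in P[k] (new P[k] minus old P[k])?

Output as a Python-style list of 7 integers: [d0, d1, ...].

Element change: A[3] 19 -> -6, delta = -25
For k < 3: P[k] unchanged, delta_P[k] = 0
For k >= 3: P[k] shifts by exactly -25
Delta array: [0, 0, 0, -25, -25, -25, -25]

Answer: [0, 0, 0, -25, -25, -25, -25]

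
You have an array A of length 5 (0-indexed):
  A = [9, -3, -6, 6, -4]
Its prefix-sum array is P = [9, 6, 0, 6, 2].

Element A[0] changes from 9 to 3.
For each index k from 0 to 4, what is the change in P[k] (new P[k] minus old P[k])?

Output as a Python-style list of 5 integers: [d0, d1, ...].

Element change: A[0] 9 -> 3, delta = -6
For k < 0: P[k] unchanged, delta_P[k] = 0
For k >= 0: P[k] shifts by exactly -6
Delta array: [-6, -6, -6, -6, -6]

Answer: [-6, -6, -6, -6, -6]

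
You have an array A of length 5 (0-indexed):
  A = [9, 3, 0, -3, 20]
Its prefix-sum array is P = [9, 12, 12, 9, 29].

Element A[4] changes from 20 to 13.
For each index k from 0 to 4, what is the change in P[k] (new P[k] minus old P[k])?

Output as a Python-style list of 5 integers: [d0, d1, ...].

Element change: A[4] 20 -> 13, delta = -7
For k < 4: P[k] unchanged, delta_P[k] = 0
For k >= 4: P[k] shifts by exactly -7
Delta array: [0, 0, 0, 0, -7]

Answer: [0, 0, 0, 0, -7]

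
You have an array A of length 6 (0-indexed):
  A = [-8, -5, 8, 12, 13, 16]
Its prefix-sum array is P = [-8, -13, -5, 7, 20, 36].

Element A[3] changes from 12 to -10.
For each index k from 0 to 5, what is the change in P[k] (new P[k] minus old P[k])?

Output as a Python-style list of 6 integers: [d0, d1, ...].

Answer: [0, 0, 0, -22, -22, -22]

Derivation:
Element change: A[3] 12 -> -10, delta = -22
For k < 3: P[k] unchanged, delta_P[k] = 0
For k >= 3: P[k] shifts by exactly -22
Delta array: [0, 0, 0, -22, -22, -22]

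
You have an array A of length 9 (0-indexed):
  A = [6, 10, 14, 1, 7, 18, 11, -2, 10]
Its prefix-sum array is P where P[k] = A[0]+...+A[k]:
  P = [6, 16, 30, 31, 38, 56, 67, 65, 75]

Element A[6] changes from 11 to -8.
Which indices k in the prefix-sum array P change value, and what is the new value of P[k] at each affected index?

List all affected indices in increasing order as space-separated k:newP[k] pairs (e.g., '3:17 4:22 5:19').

Answer: 6:48 7:46 8:56

Derivation:
P[k] = A[0] + ... + A[k]
P[k] includes A[6] iff k >= 6
Affected indices: 6, 7, ..., 8; delta = -19
  P[6]: 67 + -19 = 48
  P[7]: 65 + -19 = 46
  P[8]: 75 + -19 = 56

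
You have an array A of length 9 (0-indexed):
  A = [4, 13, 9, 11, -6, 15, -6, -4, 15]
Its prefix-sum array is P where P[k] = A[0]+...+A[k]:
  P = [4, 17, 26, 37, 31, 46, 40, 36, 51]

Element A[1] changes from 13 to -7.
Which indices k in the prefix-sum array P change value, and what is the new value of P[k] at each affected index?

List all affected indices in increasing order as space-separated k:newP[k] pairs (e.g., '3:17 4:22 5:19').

P[k] = A[0] + ... + A[k]
P[k] includes A[1] iff k >= 1
Affected indices: 1, 2, ..., 8; delta = -20
  P[1]: 17 + -20 = -3
  P[2]: 26 + -20 = 6
  P[3]: 37 + -20 = 17
  P[4]: 31 + -20 = 11
  P[5]: 46 + -20 = 26
  P[6]: 40 + -20 = 20
  P[7]: 36 + -20 = 16
  P[8]: 51 + -20 = 31

Answer: 1:-3 2:6 3:17 4:11 5:26 6:20 7:16 8:31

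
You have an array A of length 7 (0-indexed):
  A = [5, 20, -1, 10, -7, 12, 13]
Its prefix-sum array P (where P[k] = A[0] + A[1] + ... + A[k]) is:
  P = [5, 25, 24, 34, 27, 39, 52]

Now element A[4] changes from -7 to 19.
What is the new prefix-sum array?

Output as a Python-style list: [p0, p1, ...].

Answer: [5, 25, 24, 34, 53, 65, 78]

Derivation:
Change: A[4] -7 -> 19, delta = 26
P[k] for k < 4: unchanged (A[4] not included)
P[k] for k >= 4: shift by delta = 26
  P[0] = 5 + 0 = 5
  P[1] = 25 + 0 = 25
  P[2] = 24 + 0 = 24
  P[3] = 34 + 0 = 34
  P[4] = 27 + 26 = 53
  P[5] = 39 + 26 = 65
  P[6] = 52 + 26 = 78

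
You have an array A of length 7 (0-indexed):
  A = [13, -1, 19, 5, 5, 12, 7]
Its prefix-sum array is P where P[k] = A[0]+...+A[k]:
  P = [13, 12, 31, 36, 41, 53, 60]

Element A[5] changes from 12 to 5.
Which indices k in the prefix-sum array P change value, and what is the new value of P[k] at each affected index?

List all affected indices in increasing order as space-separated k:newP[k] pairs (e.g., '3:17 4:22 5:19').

P[k] = A[0] + ... + A[k]
P[k] includes A[5] iff k >= 5
Affected indices: 5, 6, ..., 6; delta = -7
  P[5]: 53 + -7 = 46
  P[6]: 60 + -7 = 53

Answer: 5:46 6:53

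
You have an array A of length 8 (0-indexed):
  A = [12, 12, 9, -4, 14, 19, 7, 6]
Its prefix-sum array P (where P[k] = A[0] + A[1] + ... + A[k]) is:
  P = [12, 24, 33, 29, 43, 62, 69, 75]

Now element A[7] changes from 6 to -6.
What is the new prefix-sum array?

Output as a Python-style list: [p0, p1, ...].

Change: A[7] 6 -> -6, delta = -12
P[k] for k < 7: unchanged (A[7] not included)
P[k] for k >= 7: shift by delta = -12
  P[0] = 12 + 0 = 12
  P[1] = 24 + 0 = 24
  P[2] = 33 + 0 = 33
  P[3] = 29 + 0 = 29
  P[4] = 43 + 0 = 43
  P[5] = 62 + 0 = 62
  P[6] = 69 + 0 = 69
  P[7] = 75 + -12 = 63

Answer: [12, 24, 33, 29, 43, 62, 69, 63]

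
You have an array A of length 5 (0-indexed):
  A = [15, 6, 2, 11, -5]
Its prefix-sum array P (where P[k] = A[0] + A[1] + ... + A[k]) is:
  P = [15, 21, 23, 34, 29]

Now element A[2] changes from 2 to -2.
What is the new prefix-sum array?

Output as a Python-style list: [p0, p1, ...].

Answer: [15, 21, 19, 30, 25]

Derivation:
Change: A[2] 2 -> -2, delta = -4
P[k] for k < 2: unchanged (A[2] not included)
P[k] for k >= 2: shift by delta = -4
  P[0] = 15 + 0 = 15
  P[1] = 21 + 0 = 21
  P[2] = 23 + -4 = 19
  P[3] = 34 + -4 = 30
  P[4] = 29 + -4 = 25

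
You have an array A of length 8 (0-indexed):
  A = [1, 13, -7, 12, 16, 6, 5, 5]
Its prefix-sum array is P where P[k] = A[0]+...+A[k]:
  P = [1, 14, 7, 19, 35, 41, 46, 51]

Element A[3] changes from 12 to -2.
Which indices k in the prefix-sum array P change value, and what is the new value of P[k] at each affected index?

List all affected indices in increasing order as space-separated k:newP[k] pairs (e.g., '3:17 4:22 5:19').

Answer: 3:5 4:21 5:27 6:32 7:37

Derivation:
P[k] = A[0] + ... + A[k]
P[k] includes A[3] iff k >= 3
Affected indices: 3, 4, ..., 7; delta = -14
  P[3]: 19 + -14 = 5
  P[4]: 35 + -14 = 21
  P[5]: 41 + -14 = 27
  P[6]: 46 + -14 = 32
  P[7]: 51 + -14 = 37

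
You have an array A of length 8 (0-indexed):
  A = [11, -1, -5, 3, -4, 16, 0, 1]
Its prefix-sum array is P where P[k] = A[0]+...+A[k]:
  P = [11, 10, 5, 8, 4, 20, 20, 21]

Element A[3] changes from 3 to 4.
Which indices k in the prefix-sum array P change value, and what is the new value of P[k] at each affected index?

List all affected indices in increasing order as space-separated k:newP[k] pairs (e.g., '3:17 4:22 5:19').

Answer: 3:9 4:5 5:21 6:21 7:22

Derivation:
P[k] = A[0] + ... + A[k]
P[k] includes A[3] iff k >= 3
Affected indices: 3, 4, ..., 7; delta = 1
  P[3]: 8 + 1 = 9
  P[4]: 4 + 1 = 5
  P[5]: 20 + 1 = 21
  P[6]: 20 + 1 = 21
  P[7]: 21 + 1 = 22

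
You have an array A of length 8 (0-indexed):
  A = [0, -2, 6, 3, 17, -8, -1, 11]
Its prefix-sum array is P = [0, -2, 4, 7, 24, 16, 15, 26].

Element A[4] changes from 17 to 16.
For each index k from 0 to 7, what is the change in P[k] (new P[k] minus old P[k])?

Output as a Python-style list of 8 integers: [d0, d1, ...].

Element change: A[4] 17 -> 16, delta = -1
For k < 4: P[k] unchanged, delta_P[k] = 0
For k >= 4: P[k] shifts by exactly -1
Delta array: [0, 0, 0, 0, -1, -1, -1, -1]

Answer: [0, 0, 0, 0, -1, -1, -1, -1]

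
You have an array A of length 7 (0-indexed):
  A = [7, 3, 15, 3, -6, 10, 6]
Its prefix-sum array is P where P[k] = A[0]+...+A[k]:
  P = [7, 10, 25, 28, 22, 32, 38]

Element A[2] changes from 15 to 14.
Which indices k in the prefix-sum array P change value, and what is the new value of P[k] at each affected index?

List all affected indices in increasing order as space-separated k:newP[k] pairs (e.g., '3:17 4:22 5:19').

P[k] = A[0] + ... + A[k]
P[k] includes A[2] iff k >= 2
Affected indices: 2, 3, ..., 6; delta = -1
  P[2]: 25 + -1 = 24
  P[3]: 28 + -1 = 27
  P[4]: 22 + -1 = 21
  P[5]: 32 + -1 = 31
  P[6]: 38 + -1 = 37

Answer: 2:24 3:27 4:21 5:31 6:37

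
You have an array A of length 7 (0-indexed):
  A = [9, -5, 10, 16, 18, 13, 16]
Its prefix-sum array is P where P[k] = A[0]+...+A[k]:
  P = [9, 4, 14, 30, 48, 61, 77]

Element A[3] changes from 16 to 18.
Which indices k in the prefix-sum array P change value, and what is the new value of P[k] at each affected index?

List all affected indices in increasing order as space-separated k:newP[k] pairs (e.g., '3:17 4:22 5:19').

Answer: 3:32 4:50 5:63 6:79

Derivation:
P[k] = A[0] + ... + A[k]
P[k] includes A[3] iff k >= 3
Affected indices: 3, 4, ..., 6; delta = 2
  P[3]: 30 + 2 = 32
  P[4]: 48 + 2 = 50
  P[5]: 61 + 2 = 63
  P[6]: 77 + 2 = 79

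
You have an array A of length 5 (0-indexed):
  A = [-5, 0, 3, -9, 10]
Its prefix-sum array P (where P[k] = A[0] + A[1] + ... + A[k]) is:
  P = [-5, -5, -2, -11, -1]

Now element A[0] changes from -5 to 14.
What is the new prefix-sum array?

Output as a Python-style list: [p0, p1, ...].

Answer: [14, 14, 17, 8, 18]

Derivation:
Change: A[0] -5 -> 14, delta = 19
P[k] for k < 0: unchanged (A[0] not included)
P[k] for k >= 0: shift by delta = 19
  P[0] = -5 + 19 = 14
  P[1] = -5 + 19 = 14
  P[2] = -2 + 19 = 17
  P[3] = -11 + 19 = 8
  P[4] = -1 + 19 = 18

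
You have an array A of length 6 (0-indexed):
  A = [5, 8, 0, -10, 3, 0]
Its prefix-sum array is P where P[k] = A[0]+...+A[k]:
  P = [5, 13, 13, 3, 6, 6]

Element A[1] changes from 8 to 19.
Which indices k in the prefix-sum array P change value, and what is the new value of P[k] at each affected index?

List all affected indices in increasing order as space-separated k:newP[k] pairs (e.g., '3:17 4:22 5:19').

P[k] = A[0] + ... + A[k]
P[k] includes A[1] iff k >= 1
Affected indices: 1, 2, ..., 5; delta = 11
  P[1]: 13 + 11 = 24
  P[2]: 13 + 11 = 24
  P[3]: 3 + 11 = 14
  P[4]: 6 + 11 = 17
  P[5]: 6 + 11 = 17

Answer: 1:24 2:24 3:14 4:17 5:17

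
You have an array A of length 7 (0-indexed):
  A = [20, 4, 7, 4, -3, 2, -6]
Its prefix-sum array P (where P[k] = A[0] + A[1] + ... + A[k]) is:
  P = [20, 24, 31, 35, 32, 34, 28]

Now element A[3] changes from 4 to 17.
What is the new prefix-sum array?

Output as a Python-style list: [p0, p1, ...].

Answer: [20, 24, 31, 48, 45, 47, 41]

Derivation:
Change: A[3] 4 -> 17, delta = 13
P[k] for k < 3: unchanged (A[3] not included)
P[k] for k >= 3: shift by delta = 13
  P[0] = 20 + 0 = 20
  P[1] = 24 + 0 = 24
  P[2] = 31 + 0 = 31
  P[3] = 35 + 13 = 48
  P[4] = 32 + 13 = 45
  P[5] = 34 + 13 = 47
  P[6] = 28 + 13 = 41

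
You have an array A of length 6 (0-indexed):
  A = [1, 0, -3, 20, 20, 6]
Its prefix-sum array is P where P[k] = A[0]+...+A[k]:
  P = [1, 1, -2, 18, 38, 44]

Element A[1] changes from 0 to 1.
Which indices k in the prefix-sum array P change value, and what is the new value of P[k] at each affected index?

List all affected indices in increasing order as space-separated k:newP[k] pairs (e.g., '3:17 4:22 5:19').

P[k] = A[0] + ... + A[k]
P[k] includes A[1] iff k >= 1
Affected indices: 1, 2, ..., 5; delta = 1
  P[1]: 1 + 1 = 2
  P[2]: -2 + 1 = -1
  P[3]: 18 + 1 = 19
  P[4]: 38 + 1 = 39
  P[5]: 44 + 1 = 45

Answer: 1:2 2:-1 3:19 4:39 5:45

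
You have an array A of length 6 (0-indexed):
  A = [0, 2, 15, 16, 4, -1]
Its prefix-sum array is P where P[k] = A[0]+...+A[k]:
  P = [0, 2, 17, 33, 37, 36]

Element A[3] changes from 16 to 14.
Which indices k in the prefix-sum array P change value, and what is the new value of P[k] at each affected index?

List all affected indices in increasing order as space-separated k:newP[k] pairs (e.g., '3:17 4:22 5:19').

Answer: 3:31 4:35 5:34

Derivation:
P[k] = A[0] + ... + A[k]
P[k] includes A[3] iff k >= 3
Affected indices: 3, 4, ..., 5; delta = -2
  P[3]: 33 + -2 = 31
  P[4]: 37 + -2 = 35
  P[5]: 36 + -2 = 34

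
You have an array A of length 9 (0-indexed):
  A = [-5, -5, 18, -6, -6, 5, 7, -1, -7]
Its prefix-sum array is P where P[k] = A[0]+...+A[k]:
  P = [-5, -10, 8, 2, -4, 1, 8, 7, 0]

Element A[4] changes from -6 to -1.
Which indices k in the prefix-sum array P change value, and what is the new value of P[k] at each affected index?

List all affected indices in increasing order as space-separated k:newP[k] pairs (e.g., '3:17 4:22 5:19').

Answer: 4:1 5:6 6:13 7:12 8:5

Derivation:
P[k] = A[0] + ... + A[k]
P[k] includes A[4] iff k >= 4
Affected indices: 4, 5, ..., 8; delta = 5
  P[4]: -4 + 5 = 1
  P[5]: 1 + 5 = 6
  P[6]: 8 + 5 = 13
  P[7]: 7 + 5 = 12
  P[8]: 0 + 5 = 5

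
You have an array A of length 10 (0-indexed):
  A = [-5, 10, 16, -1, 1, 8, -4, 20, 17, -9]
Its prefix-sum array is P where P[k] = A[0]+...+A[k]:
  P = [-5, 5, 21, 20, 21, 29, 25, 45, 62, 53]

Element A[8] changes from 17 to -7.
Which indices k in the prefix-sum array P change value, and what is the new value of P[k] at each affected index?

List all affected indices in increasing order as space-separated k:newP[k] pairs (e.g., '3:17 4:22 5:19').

Answer: 8:38 9:29

Derivation:
P[k] = A[0] + ... + A[k]
P[k] includes A[8] iff k >= 8
Affected indices: 8, 9, ..., 9; delta = -24
  P[8]: 62 + -24 = 38
  P[9]: 53 + -24 = 29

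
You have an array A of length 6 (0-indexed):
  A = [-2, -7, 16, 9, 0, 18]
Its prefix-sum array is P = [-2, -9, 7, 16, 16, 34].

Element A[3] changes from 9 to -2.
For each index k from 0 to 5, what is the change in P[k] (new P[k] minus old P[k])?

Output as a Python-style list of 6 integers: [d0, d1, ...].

Element change: A[3] 9 -> -2, delta = -11
For k < 3: P[k] unchanged, delta_P[k] = 0
For k >= 3: P[k] shifts by exactly -11
Delta array: [0, 0, 0, -11, -11, -11]

Answer: [0, 0, 0, -11, -11, -11]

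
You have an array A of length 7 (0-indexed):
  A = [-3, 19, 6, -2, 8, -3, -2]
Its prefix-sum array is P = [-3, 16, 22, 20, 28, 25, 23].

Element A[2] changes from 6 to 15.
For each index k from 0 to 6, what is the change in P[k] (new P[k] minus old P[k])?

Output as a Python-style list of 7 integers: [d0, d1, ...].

Answer: [0, 0, 9, 9, 9, 9, 9]

Derivation:
Element change: A[2] 6 -> 15, delta = 9
For k < 2: P[k] unchanged, delta_P[k] = 0
For k >= 2: P[k] shifts by exactly 9
Delta array: [0, 0, 9, 9, 9, 9, 9]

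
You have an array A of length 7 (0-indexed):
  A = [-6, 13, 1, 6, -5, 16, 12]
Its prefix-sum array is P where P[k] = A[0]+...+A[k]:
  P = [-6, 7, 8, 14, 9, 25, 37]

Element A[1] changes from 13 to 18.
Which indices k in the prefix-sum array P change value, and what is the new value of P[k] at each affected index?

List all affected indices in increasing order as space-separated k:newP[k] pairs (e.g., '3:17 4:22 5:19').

Answer: 1:12 2:13 3:19 4:14 5:30 6:42

Derivation:
P[k] = A[0] + ... + A[k]
P[k] includes A[1] iff k >= 1
Affected indices: 1, 2, ..., 6; delta = 5
  P[1]: 7 + 5 = 12
  P[2]: 8 + 5 = 13
  P[3]: 14 + 5 = 19
  P[4]: 9 + 5 = 14
  P[5]: 25 + 5 = 30
  P[6]: 37 + 5 = 42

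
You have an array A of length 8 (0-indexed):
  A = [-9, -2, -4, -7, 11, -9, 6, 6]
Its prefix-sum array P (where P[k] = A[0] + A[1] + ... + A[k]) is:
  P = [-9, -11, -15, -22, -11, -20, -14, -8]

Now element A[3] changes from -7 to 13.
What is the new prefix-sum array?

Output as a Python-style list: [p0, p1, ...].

Answer: [-9, -11, -15, -2, 9, 0, 6, 12]

Derivation:
Change: A[3] -7 -> 13, delta = 20
P[k] for k < 3: unchanged (A[3] not included)
P[k] for k >= 3: shift by delta = 20
  P[0] = -9 + 0 = -9
  P[1] = -11 + 0 = -11
  P[2] = -15 + 0 = -15
  P[3] = -22 + 20 = -2
  P[4] = -11 + 20 = 9
  P[5] = -20 + 20 = 0
  P[6] = -14 + 20 = 6
  P[7] = -8 + 20 = 12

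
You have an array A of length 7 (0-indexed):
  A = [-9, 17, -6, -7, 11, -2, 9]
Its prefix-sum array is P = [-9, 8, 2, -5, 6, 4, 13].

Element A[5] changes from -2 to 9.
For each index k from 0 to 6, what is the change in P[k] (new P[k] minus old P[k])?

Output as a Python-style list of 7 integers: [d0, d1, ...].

Answer: [0, 0, 0, 0, 0, 11, 11]

Derivation:
Element change: A[5] -2 -> 9, delta = 11
For k < 5: P[k] unchanged, delta_P[k] = 0
For k >= 5: P[k] shifts by exactly 11
Delta array: [0, 0, 0, 0, 0, 11, 11]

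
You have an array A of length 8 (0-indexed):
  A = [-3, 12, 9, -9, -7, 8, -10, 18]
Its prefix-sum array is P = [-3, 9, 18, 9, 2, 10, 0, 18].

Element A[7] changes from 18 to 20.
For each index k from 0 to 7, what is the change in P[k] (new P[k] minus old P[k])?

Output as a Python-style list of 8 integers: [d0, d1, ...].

Answer: [0, 0, 0, 0, 0, 0, 0, 2]

Derivation:
Element change: A[7] 18 -> 20, delta = 2
For k < 7: P[k] unchanged, delta_P[k] = 0
For k >= 7: P[k] shifts by exactly 2
Delta array: [0, 0, 0, 0, 0, 0, 0, 2]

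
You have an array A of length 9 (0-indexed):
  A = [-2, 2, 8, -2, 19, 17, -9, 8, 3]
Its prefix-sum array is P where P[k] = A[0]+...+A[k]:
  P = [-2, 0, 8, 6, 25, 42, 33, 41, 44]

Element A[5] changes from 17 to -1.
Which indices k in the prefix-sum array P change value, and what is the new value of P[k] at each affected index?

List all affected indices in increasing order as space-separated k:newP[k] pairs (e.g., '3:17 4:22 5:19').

Answer: 5:24 6:15 7:23 8:26

Derivation:
P[k] = A[0] + ... + A[k]
P[k] includes A[5] iff k >= 5
Affected indices: 5, 6, ..., 8; delta = -18
  P[5]: 42 + -18 = 24
  P[6]: 33 + -18 = 15
  P[7]: 41 + -18 = 23
  P[8]: 44 + -18 = 26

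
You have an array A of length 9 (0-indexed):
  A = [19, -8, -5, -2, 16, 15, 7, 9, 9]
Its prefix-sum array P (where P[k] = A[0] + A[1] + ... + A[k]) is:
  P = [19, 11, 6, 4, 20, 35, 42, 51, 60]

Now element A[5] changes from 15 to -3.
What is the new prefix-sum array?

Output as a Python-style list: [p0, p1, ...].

Answer: [19, 11, 6, 4, 20, 17, 24, 33, 42]

Derivation:
Change: A[5] 15 -> -3, delta = -18
P[k] for k < 5: unchanged (A[5] not included)
P[k] for k >= 5: shift by delta = -18
  P[0] = 19 + 0 = 19
  P[1] = 11 + 0 = 11
  P[2] = 6 + 0 = 6
  P[3] = 4 + 0 = 4
  P[4] = 20 + 0 = 20
  P[5] = 35 + -18 = 17
  P[6] = 42 + -18 = 24
  P[7] = 51 + -18 = 33
  P[8] = 60 + -18 = 42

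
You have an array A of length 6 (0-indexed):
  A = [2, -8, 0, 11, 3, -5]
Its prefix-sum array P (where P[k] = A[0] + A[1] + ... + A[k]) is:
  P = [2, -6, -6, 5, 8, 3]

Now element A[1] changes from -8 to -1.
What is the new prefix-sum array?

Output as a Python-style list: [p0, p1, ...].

Change: A[1] -8 -> -1, delta = 7
P[k] for k < 1: unchanged (A[1] not included)
P[k] for k >= 1: shift by delta = 7
  P[0] = 2 + 0 = 2
  P[1] = -6 + 7 = 1
  P[2] = -6 + 7 = 1
  P[3] = 5 + 7 = 12
  P[4] = 8 + 7 = 15
  P[5] = 3 + 7 = 10

Answer: [2, 1, 1, 12, 15, 10]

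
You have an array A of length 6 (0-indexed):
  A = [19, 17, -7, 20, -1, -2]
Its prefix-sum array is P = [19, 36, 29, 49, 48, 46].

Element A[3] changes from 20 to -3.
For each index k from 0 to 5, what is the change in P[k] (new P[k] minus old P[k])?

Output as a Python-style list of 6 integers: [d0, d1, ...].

Element change: A[3] 20 -> -3, delta = -23
For k < 3: P[k] unchanged, delta_P[k] = 0
For k >= 3: P[k] shifts by exactly -23
Delta array: [0, 0, 0, -23, -23, -23]

Answer: [0, 0, 0, -23, -23, -23]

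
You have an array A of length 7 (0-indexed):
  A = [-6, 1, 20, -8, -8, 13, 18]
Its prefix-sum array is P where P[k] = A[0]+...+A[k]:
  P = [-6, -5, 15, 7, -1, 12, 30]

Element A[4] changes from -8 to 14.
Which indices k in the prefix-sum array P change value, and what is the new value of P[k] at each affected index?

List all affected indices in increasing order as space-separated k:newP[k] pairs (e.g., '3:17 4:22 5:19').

P[k] = A[0] + ... + A[k]
P[k] includes A[4] iff k >= 4
Affected indices: 4, 5, ..., 6; delta = 22
  P[4]: -1 + 22 = 21
  P[5]: 12 + 22 = 34
  P[6]: 30 + 22 = 52

Answer: 4:21 5:34 6:52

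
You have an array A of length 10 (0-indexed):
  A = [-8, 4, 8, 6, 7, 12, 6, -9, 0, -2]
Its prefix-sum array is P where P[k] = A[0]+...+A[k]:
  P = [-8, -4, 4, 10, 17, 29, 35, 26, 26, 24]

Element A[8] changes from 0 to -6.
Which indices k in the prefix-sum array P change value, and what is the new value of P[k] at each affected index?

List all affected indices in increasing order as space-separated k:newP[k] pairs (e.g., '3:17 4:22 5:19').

Answer: 8:20 9:18

Derivation:
P[k] = A[0] + ... + A[k]
P[k] includes A[8] iff k >= 8
Affected indices: 8, 9, ..., 9; delta = -6
  P[8]: 26 + -6 = 20
  P[9]: 24 + -6 = 18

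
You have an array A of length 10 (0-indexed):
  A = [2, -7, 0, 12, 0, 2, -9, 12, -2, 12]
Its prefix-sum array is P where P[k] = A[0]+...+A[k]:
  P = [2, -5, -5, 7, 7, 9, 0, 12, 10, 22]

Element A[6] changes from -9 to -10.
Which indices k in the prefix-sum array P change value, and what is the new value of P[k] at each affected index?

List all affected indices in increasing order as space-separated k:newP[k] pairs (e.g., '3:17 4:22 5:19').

P[k] = A[0] + ... + A[k]
P[k] includes A[6] iff k >= 6
Affected indices: 6, 7, ..., 9; delta = -1
  P[6]: 0 + -1 = -1
  P[7]: 12 + -1 = 11
  P[8]: 10 + -1 = 9
  P[9]: 22 + -1 = 21

Answer: 6:-1 7:11 8:9 9:21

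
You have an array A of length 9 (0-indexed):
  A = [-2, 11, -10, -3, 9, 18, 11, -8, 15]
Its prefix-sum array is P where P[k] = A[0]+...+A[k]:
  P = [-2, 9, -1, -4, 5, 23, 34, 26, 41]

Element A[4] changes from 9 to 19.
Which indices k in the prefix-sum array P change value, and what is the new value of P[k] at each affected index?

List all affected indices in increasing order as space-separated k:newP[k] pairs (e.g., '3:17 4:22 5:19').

P[k] = A[0] + ... + A[k]
P[k] includes A[4] iff k >= 4
Affected indices: 4, 5, ..., 8; delta = 10
  P[4]: 5 + 10 = 15
  P[5]: 23 + 10 = 33
  P[6]: 34 + 10 = 44
  P[7]: 26 + 10 = 36
  P[8]: 41 + 10 = 51

Answer: 4:15 5:33 6:44 7:36 8:51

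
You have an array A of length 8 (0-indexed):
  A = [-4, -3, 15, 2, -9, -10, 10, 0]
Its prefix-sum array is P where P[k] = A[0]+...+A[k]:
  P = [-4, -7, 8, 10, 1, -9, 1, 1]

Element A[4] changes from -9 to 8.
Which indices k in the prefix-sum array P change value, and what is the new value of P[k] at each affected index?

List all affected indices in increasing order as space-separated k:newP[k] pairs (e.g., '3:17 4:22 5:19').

Answer: 4:18 5:8 6:18 7:18

Derivation:
P[k] = A[0] + ... + A[k]
P[k] includes A[4] iff k >= 4
Affected indices: 4, 5, ..., 7; delta = 17
  P[4]: 1 + 17 = 18
  P[5]: -9 + 17 = 8
  P[6]: 1 + 17 = 18
  P[7]: 1 + 17 = 18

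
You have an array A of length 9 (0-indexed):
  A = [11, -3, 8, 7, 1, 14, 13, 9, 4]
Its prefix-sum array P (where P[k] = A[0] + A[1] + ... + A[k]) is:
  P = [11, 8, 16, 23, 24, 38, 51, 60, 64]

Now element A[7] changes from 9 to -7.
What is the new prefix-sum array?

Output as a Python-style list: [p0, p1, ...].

Answer: [11, 8, 16, 23, 24, 38, 51, 44, 48]

Derivation:
Change: A[7] 9 -> -7, delta = -16
P[k] for k < 7: unchanged (A[7] not included)
P[k] for k >= 7: shift by delta = -16
  P[0] = 11 + 0 = 11
  P[1] = 8 + 0 = 8
  P[2] = 16 + 0 = 16
  P[3] = 23 + 0 = 23
  P[4] = 24 + 0 = 24
  P[5] = 38 + 0 = 38
  P[6] = 51 + 0 = 51
  P[7] = 60 + -16 = 44
  P[8] = 64 + -16 = 48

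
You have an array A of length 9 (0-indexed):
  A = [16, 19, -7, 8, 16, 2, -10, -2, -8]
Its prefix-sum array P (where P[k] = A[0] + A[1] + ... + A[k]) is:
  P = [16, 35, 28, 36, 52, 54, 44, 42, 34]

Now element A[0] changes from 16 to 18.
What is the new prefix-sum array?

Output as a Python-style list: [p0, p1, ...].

Change: A[0] 16 -> 18, delta = 2
P[k] for k < 0: unchanged (A[0] not included)
P[k] for k >= 0: shift by delta = 2
  P[0] = 16 + 2 = 18
  P[1] = 35 + 2 = 37
  P[2] = 28 + 2 = 30
  P[3] = 36 + 2 = 38
  P[4] = 52 + 2 = 54
  P[5] = 54 + 2 = 56
  P[6] = 44 + 2 = 46
  P[7] = 42 + 2 = 44
  P[8] = 34 + 2 = 36

Answer: [18, 37, 30, 38, 54, 56, 46, 44, 36]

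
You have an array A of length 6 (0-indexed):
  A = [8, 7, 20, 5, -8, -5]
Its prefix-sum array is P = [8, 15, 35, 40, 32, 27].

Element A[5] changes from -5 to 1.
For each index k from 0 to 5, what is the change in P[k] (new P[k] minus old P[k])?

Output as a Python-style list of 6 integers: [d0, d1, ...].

Element change: A[5] -5 -> 1, delta = 6
For k < 5: P[k] unchanged, delta_P[k] = 0
For k >= 5: P[k] shifts by exactly 6
Delta array: [0, 0, 0, 0, 0, 6]

Answer: [0, 0, 0, 0, 0, 6]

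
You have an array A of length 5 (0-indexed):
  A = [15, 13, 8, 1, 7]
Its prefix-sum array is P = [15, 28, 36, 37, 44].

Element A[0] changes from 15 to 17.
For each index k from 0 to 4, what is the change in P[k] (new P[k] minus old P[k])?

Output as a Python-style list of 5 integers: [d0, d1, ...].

Answer: [2, 2, 2, 2, 2]

Derivation:
Element change: A[0] 15 -> 17, delta = 2
For k < 0: P[k] unchanged, delta_P[k] = 0
For k >= 0: P[k] shifts by exactly 2
Delta array: [2, 2, 2, 2, 2]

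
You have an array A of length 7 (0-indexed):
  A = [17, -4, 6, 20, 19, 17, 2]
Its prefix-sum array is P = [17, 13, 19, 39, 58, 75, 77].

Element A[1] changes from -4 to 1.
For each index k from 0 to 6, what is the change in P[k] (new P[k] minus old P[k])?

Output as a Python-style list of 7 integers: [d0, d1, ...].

Answer: [0, 5, 5, 5, 5, 5, 5]

Derivation:
Element change: A[1] -4 -> 1, delta = 5
For k < 1: P[k] unchanged, delta_P[k] = 0
For k >= 1: P[k] shifts by exactly 5
Delta array: [0, 5, 5, 5, 5, 5, 5]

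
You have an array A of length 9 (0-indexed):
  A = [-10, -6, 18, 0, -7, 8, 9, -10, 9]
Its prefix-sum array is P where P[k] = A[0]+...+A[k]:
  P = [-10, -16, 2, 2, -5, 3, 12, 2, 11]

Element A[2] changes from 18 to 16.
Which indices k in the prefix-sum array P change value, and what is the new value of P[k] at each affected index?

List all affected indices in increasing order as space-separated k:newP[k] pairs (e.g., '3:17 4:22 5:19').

P[k] = A[0] + ... + A[k]
P[k] includes A[2] iff k >= 2
Affected indices: 2, 3, ..., 8; delta = -2
  P[2]: 2 + -2 = 0
  P[3]: 2 + -2 = 0
  P[4]: -5 + -2 = -7
  P[5]: 3 + -2 = 1
  P[6]: 12 + -2 = 10
  P[7]: 2 + -2 = 0
  P[8]: 11 + -2 = 9

Answer: 2:0 3:0 4:-7 5:1 6:10 7:0 8:9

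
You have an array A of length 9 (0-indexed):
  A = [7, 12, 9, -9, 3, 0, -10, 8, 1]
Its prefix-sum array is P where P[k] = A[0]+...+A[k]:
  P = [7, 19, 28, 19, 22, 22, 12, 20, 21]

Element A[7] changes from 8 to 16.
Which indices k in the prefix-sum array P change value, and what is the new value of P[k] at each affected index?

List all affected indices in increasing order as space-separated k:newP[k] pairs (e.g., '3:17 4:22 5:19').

P[k] = A[0] + ... + A[k]
P[k] includes A[7] iff k >= 7
Affected indices: 7, 8, ..., 8; delta = 8
  P[7]: 20 + 8 = 28
  P[8]: 21 + 8 = 29

Answer: 7:28 8:29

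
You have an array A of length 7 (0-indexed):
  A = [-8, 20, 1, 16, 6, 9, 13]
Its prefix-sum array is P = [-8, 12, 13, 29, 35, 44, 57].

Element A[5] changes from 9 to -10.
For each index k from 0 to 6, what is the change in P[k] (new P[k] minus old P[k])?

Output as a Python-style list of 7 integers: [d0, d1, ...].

Element change: A[5] 9 -> -10, delta = -19
For k < 5: P[k] unchanged, delta_P[k] = 0
For k >= 5: P[k] shifts by exactly -19
Delta array: [0, 0, 0, 0, 0, -19, -19]

Answer: [0, 0, 0, 0, 0, -19, -19]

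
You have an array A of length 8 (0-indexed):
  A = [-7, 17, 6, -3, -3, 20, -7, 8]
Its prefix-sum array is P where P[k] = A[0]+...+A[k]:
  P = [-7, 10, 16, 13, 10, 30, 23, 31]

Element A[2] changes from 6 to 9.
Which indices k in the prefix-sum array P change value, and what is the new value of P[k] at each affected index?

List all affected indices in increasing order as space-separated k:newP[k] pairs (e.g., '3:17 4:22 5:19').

Answer: 2:19 3:16 4:13 5:33 6:26 7:34

Derivation:
P[k] = A[0] + ... + A[k]
P[k] includes A[2] iff k >= 2
Affected indices: 2, 3, ..., 7; delta = 3
  P[2]: 16 + 3 = 19
  P[3]: 13 + 3 = 16
  P[4]: 10 + 3 = 13
  P[5]: 30 + 3 = 33
  P[6]: 23 + 3 = 26
  P[7]: 31 + 3 = 34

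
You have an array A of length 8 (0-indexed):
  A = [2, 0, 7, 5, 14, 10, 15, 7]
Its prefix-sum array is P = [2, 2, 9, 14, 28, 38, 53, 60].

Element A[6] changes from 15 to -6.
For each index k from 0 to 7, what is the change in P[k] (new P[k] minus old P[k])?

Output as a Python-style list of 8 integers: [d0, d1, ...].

Answer: [0, 0, 0, 0, 0, 0, -21, -21]

Derivation:
Element change: A[6] 15 -> -6, delta = -21
For k < 6: P[k] unchanged, delta_P[k] = 0
For k >= 6: P[k] shifts by exactly -21
Delta array: [0, 0, 0, 0, 0, 0, -21, -21]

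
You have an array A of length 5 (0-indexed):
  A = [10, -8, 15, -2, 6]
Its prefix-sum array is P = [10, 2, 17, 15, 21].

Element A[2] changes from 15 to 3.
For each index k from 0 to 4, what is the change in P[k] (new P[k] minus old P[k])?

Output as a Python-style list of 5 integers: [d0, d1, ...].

Answer: [0, 0, -12, -12, -12]

Derivation:
Element change: A[2] 15 -> 3, delta = -12
For k < 2: P[k] unchanged, delta_P[k] = 0
For k >= 2: P[k] shifts by exactly -12
Delta array: [0, 0, -12, -12, -12]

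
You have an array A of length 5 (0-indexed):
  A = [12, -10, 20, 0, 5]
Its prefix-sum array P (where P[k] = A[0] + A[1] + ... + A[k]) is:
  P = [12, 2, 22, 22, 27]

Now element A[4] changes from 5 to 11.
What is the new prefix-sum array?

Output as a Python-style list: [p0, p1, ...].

Answer: [12, 2, 22, 22, 33]

Derivation:
Change: A[4] 5 -> 11, delta = 6
P[k] for k < 4: unchanged (A[4] not included)
P[k] for k >= 4: shift by delta = 6
  P[0] = 12 + 0 = 12
  P[1] = 2 + 0 = 2
  P[2] = 22 + 0 = 22
  P[3] = 22 + 0 = 22
  P[4] = 27 + 6 = 33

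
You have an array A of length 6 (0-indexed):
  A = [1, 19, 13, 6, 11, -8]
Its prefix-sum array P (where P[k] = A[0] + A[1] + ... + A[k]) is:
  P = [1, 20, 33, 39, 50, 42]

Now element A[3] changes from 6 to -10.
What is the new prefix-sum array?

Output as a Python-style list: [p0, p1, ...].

Answer: [1, 20, 33, 23, 34, 26]

Derivation:
Change: A[3] 6 -> -10, delta = -16
P[k] for k < 3: unchanged (A[3] not included)
P[k] for k >= 3: shift by delta = -16
  P[0] = 1 + 0 = 1
  P[1] = 20 + 0 = 20
  P[2] = 33 + 0 = 33
  P[3] = 39 + -16 = 23
  P[4] = 50 + -16 = 34
  P[5] = 42 + -16 = 26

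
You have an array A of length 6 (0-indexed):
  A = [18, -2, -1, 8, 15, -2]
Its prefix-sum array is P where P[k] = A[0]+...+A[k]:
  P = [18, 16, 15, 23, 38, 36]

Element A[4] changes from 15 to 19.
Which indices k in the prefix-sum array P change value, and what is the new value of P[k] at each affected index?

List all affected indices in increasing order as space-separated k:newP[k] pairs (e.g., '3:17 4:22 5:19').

P[k] = A[0] + ... + A[k]
P[k] includes A[4] iff k >= 4
Affected indices: 4, 5, ..., 5; delta = 4
  P[4]: 38 + 4 = 42
  P[5]: 36 + 4 = 40

Answer: 4:42 5:40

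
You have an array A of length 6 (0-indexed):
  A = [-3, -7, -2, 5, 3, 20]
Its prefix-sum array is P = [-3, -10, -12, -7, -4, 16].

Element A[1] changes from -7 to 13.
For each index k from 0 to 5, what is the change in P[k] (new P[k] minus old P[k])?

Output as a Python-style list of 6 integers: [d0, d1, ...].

Answer: [0, 20, 20, 20, 20, 20]

Derivation:
Element change: A[1] -7 -> 13, delta = 20
For k < 1: P[k] unchanged, delta_P[k] = 0
For k >= 1: P[k] shifts by exactly 20
Delta array: [0, 20, 20, 20, 20, 20]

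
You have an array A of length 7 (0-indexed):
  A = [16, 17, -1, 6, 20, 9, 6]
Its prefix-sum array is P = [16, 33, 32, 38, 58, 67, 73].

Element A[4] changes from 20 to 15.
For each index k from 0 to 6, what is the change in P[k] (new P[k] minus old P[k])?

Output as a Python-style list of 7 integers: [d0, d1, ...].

Answer: [0, 0, 0, 0, -5, -5, -5]

Derivation:
Element change: A[4] 20 -> 15, delta = -5
For k < 4: P[k] unchanged, delta_P[k] = 0
For k >= 4: P[k] shifts by exactly -5
Delta array: [0, 0, 0, 0, -5, -5, -5]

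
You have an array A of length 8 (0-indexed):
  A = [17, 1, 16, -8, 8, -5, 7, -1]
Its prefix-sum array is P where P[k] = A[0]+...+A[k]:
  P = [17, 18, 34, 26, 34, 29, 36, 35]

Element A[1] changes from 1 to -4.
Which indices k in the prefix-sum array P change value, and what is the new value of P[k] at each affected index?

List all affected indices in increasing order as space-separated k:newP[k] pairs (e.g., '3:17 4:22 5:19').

Answer: 1:13 2:29 3:21 4:29 5:24 6:31 7:30

Derivation:
P[k] = A[0] + ... + A[k]
P[k] includes A[1] iff k >= 1
Affected indices: 1, 2, ..., 7; delta = -5
  P[1]: 18 + -5 = 13
  P[2]: 34 + -5 = 29
  P[3]: 26 + -5 = 21
  P[4]: 34 + -5 = 29
  P[5]: 29 + -5 = 24
  P[6]: 36 + -5 = 31
  P[7]: 35 + -5 = 30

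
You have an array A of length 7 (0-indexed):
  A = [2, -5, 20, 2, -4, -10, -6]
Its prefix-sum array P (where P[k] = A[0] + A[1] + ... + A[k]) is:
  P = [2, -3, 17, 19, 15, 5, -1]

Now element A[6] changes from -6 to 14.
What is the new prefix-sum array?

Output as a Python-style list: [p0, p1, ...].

Change: A[6] -6 -> 14, delta = 20
P[k] for k < 6: unchanged (A[6] not included)
P[k] for k >= 6: shift by delta = 20
  P[0] = 2 + 0 = 2
  P[1] = -3 + 0 = -3
  P[2] = 17 + 0 = 17
  P[3] = 19 + 0 = 19
  P[4] = 15 + 0 = 15
  P[5] = 5 + 0 = 5
  P[6] = -1 + 20 = 19

Answer: [2, -3, 17, 19, 15, 5, 19]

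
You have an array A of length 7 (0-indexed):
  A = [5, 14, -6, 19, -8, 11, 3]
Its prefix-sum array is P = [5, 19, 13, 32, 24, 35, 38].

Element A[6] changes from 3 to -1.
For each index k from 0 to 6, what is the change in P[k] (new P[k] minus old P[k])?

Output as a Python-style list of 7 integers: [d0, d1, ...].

Element change: A[6] 3 -> -1, delta = -4
For k < 6: P[k] unchanged, delta_P[k] = 0
For k >= 6: P[k] shifts by exactly -4
Delta array: [0, 0, 0, 0, 0, 0, -4]

Answer: [0, 0, 0, 0, 0, 0, -4]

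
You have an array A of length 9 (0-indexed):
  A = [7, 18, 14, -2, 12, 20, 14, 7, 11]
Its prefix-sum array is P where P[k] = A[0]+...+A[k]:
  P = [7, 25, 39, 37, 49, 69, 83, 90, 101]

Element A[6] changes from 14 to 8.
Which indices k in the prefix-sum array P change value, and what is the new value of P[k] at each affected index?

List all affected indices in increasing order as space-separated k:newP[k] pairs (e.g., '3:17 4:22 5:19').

Answer: 6:77 7:84 8:95

Derivation:
P[k] = A[0] + ... + A[k]
P[k] includes A[6] iff k >= 6
Affected indices: 6, 7, ..., 8; delta = -6
  P[6]: 83 + -6 = 77
  P[7]: 90 + -6 = 84
  P[8]: 101 + -6 = 95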